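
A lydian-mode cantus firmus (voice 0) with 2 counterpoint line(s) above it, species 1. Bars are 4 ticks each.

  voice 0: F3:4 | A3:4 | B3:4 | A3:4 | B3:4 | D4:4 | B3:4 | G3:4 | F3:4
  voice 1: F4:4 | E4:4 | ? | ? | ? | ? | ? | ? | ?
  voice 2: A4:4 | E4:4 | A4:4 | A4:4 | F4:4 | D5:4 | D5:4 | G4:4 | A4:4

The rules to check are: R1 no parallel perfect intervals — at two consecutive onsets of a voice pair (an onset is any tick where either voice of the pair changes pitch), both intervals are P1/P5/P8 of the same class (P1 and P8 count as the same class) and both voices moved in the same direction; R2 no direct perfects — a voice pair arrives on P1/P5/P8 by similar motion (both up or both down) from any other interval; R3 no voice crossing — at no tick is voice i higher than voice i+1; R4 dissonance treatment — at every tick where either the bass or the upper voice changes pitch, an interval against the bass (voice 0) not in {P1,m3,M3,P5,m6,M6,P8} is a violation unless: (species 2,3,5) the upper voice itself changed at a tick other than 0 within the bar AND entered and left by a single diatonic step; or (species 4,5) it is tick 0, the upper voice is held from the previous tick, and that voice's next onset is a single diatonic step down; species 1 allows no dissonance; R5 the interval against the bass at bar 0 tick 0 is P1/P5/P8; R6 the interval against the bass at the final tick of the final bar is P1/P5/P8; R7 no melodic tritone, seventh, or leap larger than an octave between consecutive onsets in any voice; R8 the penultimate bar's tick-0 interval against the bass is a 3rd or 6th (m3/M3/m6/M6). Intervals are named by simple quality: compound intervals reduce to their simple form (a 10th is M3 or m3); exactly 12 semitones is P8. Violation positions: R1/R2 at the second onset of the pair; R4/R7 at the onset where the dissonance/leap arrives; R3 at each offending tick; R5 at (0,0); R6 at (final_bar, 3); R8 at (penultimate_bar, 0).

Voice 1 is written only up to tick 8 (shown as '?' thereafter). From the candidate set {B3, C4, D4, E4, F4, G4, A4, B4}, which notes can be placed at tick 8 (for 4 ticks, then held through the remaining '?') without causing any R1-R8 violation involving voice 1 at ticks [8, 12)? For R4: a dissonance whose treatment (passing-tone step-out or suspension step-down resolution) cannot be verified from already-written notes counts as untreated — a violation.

{B3, D4, G4}

B3: legal
C4: violates R4
D4: legal
E4: violates R4
F4: violates R4
G4: legal
A4: violates R1,R4
B4: violates R2,R3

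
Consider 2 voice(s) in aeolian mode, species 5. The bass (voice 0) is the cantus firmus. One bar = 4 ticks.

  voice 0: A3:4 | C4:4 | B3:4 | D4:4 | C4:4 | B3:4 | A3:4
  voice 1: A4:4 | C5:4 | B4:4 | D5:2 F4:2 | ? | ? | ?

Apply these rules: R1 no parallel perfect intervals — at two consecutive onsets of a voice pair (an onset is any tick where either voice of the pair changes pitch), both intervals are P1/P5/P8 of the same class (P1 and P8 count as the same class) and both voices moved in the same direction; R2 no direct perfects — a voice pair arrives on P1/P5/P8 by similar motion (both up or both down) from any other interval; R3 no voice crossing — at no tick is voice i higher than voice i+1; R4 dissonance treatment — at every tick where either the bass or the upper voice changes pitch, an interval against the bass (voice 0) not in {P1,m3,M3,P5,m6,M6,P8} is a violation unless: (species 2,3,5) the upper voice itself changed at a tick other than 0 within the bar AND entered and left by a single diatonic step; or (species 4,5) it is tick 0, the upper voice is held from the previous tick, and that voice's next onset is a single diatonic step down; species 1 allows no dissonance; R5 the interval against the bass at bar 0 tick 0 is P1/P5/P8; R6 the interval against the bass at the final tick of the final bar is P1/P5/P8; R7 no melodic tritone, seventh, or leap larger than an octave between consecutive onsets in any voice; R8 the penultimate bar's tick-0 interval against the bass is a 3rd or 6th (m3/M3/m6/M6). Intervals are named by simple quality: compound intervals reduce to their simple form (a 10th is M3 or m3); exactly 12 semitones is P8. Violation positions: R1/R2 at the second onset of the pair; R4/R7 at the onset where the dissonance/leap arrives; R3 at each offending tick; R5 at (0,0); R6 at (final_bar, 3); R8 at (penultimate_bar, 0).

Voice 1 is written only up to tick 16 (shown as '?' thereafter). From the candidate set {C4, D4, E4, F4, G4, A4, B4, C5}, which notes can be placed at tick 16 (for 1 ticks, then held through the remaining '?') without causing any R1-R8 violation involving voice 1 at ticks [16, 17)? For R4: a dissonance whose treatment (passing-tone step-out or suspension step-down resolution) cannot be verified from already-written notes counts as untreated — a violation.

{A4, C5, E4, G4}

C4: violates R2
D4: violates R4
E4: legal
F4: violates R4
G4: legal
A4: legal
B4: violates R4,R7
C5: legal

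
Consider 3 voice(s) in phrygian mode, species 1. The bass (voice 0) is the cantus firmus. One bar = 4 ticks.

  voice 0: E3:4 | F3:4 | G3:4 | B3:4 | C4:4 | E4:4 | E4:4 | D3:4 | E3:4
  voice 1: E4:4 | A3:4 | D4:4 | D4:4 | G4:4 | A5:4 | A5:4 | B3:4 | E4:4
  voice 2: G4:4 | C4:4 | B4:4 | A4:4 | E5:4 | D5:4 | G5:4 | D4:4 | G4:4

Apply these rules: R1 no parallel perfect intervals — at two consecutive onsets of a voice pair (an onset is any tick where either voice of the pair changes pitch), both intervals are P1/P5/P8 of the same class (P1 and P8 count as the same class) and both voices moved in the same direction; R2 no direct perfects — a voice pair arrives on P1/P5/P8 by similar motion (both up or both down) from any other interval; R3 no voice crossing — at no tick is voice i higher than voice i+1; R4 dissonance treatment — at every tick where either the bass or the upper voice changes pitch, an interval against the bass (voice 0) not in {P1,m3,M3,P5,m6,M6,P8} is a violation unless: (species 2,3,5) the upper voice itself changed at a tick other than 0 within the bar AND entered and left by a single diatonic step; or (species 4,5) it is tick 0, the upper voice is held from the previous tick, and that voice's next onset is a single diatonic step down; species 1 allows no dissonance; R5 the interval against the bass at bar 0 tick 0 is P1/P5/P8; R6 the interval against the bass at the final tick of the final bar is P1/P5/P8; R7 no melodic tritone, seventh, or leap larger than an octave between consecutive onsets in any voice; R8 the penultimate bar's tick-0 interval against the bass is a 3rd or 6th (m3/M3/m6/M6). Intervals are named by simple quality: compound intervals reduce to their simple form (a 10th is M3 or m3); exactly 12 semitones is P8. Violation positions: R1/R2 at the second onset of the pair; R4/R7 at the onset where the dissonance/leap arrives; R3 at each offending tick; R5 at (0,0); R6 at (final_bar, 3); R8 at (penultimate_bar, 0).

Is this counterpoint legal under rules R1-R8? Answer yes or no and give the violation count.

No (23 violations)

bar 0: v0=E3 v1=E4 v2=G4 (m3)
bar 1: v0=F3 v1=A3 v2=C4 (P5)
bar 2: v0=G3 v1=D4 v2=B4 (M3)
bar 3: v0=B3 v1=D4 v2=A4 (m7)
bar 4: v0=C4 v1=G4 v2=E5 (M3)
bar 5: v0=E4 v1=A5 v2=D5 (m7)
bar 6: v0=E4 v1=A5 v2=G5 (m3)
bar 7: v0=D3 v1=B3 v2=D4 (P8)
bar 8: v0=E3 v1=E4 v2=G4 (m3)
  R5 @ bar0.0: opens on m3
  R2 @ bar2.0: F3/A3 M3 -> G3/D4 P5 similar
  R7 @ bar2.0: C4->B4 leap 11st
  R4 @ bar3.0: B3/A4 m7 untreated
  R2 @ bar4.0: B3/D4 m3 -> C4/G4 P5 similar
  R3 @ bar5.0: A5 above D5
  R4 @ bar5.0: E4/A5 P4 untreated
  R4 @ bar5.0: E4/D5 m7 untreated
  R7 @ bar5.0: G4->A5 leap 14st
  R3 @ bar5.1: A5 above D5
  R3 @ bar5.2: A5 above D5
  R3 @ bar5.3: A5 above D5
  R3 @ bar6.0: A5 above G5
  R3 @ bar6.1: A5 above G5
  R3 @ bar6.2: A5 above G5
  R3 @ bar6.3: A5 above G5
  R2 @ bar7.0: E4/G5 m3 -> D3/D4 P8 similar
  R7 @ bar7.0: E4->D3 leap 14st
  R7 @ bar7.0: A5->B3 leap 22st
  R7 @ bar7.0: G5->D4 leap 17st
  R8 @ bar7.0: penult P8 not 3rd/6th
  R2 @ bar8.0: D3/B3 M6 -> E3/E4 P8 similar
  R6 @ bar8.3: closes on m3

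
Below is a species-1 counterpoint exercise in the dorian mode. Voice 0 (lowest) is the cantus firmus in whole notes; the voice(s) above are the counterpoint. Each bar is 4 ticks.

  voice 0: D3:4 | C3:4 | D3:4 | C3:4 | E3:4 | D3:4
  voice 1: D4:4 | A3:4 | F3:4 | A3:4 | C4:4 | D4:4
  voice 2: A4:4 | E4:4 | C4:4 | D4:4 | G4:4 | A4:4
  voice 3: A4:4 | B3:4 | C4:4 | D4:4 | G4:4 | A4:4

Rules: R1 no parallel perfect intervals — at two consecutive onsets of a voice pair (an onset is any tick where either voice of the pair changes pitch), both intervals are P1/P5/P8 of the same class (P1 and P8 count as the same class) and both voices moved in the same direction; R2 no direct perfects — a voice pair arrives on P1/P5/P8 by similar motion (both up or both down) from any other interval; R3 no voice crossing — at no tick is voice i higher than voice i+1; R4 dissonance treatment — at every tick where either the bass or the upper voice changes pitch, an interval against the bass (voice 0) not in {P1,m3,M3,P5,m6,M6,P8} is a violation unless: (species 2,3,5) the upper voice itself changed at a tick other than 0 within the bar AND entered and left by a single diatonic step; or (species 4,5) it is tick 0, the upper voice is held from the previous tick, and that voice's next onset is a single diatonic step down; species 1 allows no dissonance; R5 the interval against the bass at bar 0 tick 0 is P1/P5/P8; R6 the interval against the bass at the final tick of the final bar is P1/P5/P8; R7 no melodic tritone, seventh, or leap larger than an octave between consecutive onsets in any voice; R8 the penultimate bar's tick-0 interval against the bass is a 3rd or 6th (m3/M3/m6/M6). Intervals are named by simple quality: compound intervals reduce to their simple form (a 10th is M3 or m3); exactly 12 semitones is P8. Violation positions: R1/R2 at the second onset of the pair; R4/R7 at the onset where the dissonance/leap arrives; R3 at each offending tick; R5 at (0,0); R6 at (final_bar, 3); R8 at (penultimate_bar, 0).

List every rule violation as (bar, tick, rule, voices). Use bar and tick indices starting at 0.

(1, 0, R1, (1, 2))
(1, 0, R3, (2, 3))
(1, 0, R4, (0, 3))
(1, 0, R7, (3,))
(1, 1, R3, (2, 3))
(1, 2, R3, (2, 3))
(1, 3, R3, (2, 3))
(2, 0, R1, (1, 2))
(2, 0, R4, (0, 2))
(2, 0, R4, (0, 3))
(3, 0, R1, (2, 3))
(3, 0, R4, (0, 2))
(3, 0, R4, (0, 3))
(4, 0, R1, (2, 3))
(4, 0, R2, (1, 2))
(4, 0, R2, (1, 3))
(5, 0, R1, (1, 2))
(5, 0, R1, (1, 3))
(5, 0, R1, (2, 3))

bar 0: v0=D3 v1=D4 v2=A4 v3=A4 downbeat P5
bar 1: v0=C3 v1=A3 v2=E4 v3=B3 downbeat M7
bar 2: v0=D3 v1=F3 v2=C4 v3=C4 downbeat m7
bar 3: v0=C3 v1=A3 v2=D4 v3=D4 downbeat M2
bar 4: v0=E3 v1=C4 v2=G4 v3=G4 downbeat m3
bar 5: v0=D3 v1=D4 v2=A4 v3=A4 downbeat P5
  -> R1 @ bar 1 tick 0 v(1, 2): D4/A4 P5 -> A3/E4 P5 similar
  -> R3 @ bar 1 tick 0 v(2, 3): E4 above B3
  -> R4 @ bar 1 tick 0 v(0, 3): C3/B3 M7 untreated
  -> R7 @ bar 1 tick 0 v(3,): A4->B3 leap 10st
  -> R3 @ bar 1 tick 1 v(2, 3): E4 above B3
  -> R3 @ bar 1 tick 2 v(2, 3): E4 above B3
  -> R3 @ bar 1 tick 3 v(2, 3): E4 above B3
  -> R1 @ bar 2 tick 0 v(1, 2): A3/E4 P5 -> F3/C4 P5 similar
  -> R4 @ bar 2 tick 0 v(0, 2): D3/C4 m7 untreated
  -> R4 @ bar 2 tick 0 v(0, 3): D3/C4 m7 untreated
  -> R1 @ bar 3 tick 0 v(2, 3): C4/C4 P1 -> D4/D4 P1 similar
  -> R4 @ bar 3 tick 0 v(0, 2): C3/D4 M2 untreated
  -> R4 @ bar 3 tick 0 v(0, 3): C3/D4 M2 untreated
  -> R1 @ bar 4 tick 0 v(2, 3): D4/D4 P1 -> G4/G4 P1 similar
  -> R2 @ bar 4 tick 0 v(1, 2): A3/D4 P4 -> C4/G4 P5 similar
  -> R2 @ bar 4 tick 0 v(1, 3): A3/D4 P4 -> C4/G4 P5 similar
  -> R1 @ bar 5 tick 0 v(1, 2): C4/G4 P5 -> D4/A4 P5 similar
  -> R1 @ bar 5 tick 0 v(1, 3): C4/G4 P5 -> D4/A4 P5 similar
  -> R1 @ bar 5 tick 0 v(2, 3): G4/G4 P1 -> A4/A4 P1 similar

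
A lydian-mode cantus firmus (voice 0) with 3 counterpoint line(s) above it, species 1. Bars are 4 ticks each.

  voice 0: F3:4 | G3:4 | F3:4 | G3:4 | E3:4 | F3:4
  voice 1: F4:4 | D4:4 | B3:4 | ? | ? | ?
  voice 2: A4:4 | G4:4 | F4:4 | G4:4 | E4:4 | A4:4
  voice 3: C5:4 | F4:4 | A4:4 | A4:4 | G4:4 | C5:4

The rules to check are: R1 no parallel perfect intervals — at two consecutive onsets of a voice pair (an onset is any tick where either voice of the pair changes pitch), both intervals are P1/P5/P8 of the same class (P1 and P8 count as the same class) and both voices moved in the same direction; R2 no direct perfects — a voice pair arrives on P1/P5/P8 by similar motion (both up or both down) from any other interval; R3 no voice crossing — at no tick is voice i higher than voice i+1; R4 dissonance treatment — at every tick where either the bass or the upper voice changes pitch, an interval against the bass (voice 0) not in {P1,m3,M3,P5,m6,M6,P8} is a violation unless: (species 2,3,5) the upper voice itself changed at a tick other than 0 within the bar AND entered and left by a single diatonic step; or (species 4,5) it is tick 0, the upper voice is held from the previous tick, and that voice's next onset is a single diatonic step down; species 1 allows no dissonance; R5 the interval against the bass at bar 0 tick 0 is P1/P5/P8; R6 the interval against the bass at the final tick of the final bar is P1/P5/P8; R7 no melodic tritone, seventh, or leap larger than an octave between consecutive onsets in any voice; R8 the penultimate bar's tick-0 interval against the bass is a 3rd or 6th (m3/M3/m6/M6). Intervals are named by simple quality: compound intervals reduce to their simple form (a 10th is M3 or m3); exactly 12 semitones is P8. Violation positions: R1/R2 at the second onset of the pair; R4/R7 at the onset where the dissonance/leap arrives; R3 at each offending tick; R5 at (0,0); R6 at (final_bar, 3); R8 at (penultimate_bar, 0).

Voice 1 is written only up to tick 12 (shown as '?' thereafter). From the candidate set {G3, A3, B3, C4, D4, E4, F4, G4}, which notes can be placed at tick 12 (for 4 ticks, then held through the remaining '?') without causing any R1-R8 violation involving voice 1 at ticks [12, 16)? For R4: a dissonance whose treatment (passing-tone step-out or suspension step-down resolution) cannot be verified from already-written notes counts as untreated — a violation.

G3: legal
A3: violates R4
B3: legal
C4: violates R2,R4
D4: violates R2
E4: legal
F4: violates R4,R7
G4: violates R2

{B3, E4, G3}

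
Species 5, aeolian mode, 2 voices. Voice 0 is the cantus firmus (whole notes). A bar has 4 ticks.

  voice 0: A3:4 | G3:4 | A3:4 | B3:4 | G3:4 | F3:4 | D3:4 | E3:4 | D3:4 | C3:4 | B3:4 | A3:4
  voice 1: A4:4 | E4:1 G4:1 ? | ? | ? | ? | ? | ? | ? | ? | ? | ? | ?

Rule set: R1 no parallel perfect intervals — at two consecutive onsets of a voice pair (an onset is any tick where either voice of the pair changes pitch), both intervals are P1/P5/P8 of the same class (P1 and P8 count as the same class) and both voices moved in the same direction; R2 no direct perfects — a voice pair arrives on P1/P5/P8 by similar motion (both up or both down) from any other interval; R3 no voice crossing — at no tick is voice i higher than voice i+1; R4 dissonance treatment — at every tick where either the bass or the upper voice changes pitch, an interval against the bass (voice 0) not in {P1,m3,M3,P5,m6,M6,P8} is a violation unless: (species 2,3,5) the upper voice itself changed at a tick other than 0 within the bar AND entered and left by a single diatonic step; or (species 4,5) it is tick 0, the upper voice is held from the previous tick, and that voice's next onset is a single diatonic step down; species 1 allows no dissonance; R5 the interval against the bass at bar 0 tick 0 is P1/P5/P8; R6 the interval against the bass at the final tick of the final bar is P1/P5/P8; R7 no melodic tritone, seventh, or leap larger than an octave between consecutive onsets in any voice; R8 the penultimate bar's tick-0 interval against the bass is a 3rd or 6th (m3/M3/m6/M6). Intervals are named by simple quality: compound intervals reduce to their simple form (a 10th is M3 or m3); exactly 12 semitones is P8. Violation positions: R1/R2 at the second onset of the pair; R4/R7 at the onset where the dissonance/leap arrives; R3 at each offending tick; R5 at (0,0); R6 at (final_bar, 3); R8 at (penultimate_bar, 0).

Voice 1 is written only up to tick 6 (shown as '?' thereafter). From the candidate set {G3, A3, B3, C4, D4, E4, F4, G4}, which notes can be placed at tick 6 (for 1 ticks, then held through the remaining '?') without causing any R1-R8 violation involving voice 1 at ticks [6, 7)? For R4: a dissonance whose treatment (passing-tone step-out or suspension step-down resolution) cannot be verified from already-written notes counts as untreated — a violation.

{B3, D4, E4, G3, G4}

G3: legal
A3: violates R4,R7
B3: legal
C4: violates R4
D4: legal
E4: legal
F4: violates R4
G4: legal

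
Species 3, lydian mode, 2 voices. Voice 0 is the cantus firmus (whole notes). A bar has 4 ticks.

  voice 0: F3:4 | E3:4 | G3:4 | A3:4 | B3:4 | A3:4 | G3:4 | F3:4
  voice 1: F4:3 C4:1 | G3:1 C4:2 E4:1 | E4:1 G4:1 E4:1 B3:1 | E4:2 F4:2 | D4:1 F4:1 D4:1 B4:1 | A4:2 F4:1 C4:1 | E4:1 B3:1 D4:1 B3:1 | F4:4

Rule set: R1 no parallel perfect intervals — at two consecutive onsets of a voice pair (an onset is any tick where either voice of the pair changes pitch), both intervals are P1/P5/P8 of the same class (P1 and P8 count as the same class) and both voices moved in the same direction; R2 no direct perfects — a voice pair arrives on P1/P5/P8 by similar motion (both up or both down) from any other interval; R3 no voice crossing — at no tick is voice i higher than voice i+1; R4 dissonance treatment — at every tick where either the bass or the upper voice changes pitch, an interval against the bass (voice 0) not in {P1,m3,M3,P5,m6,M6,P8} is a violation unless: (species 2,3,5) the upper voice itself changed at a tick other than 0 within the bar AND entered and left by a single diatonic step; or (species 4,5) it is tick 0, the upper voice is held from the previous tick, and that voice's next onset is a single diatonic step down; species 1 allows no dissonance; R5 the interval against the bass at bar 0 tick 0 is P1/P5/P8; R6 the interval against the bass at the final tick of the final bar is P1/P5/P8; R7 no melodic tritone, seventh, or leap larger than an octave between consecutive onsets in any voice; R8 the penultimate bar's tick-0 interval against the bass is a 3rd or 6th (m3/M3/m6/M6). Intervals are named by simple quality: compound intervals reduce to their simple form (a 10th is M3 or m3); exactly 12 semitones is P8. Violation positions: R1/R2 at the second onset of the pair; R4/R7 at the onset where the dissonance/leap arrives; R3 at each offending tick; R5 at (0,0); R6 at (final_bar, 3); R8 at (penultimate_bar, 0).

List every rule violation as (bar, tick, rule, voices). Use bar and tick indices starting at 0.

bar 0: v0=F3 v1=F4 downbeat P8
bar 1: v0=E3 v1=G3 downbeat m3
bar 2: v0=G3 v1=E4 downbeat M6
bar 3: v0=A3 v1=E4 downbeat P5
bar 4: v0=B3 v1=D4 downbeat m3
bar 5: v0=A3 v1=A4 downbeat P8
bar 6: v0=G3 v1=E4 downbeat M6
bar 7: v0=F3 v1=F4 downbeat P8
  -> R2 @ bar 3 tick 0 v(0, 1): G3/B3 M3 -> A3/E4 P5 similar
  -> R4 @ bar 4 tick 1 v(0, 1): B3/F4 TT untreated
  -> R1 @ bar 5 tick 0 v(0, 1): B3/B4 P8 -> A3/A4 P8 similar
  -> R7 @ bar 7 tick 0 v(1,): B3->F4 leap 6st

(3, 0, R2, (0, 1))
(4, 1, R4, (0, 1))
(5, 0, R1, (0, 1))
(7, 0, R7, (1,))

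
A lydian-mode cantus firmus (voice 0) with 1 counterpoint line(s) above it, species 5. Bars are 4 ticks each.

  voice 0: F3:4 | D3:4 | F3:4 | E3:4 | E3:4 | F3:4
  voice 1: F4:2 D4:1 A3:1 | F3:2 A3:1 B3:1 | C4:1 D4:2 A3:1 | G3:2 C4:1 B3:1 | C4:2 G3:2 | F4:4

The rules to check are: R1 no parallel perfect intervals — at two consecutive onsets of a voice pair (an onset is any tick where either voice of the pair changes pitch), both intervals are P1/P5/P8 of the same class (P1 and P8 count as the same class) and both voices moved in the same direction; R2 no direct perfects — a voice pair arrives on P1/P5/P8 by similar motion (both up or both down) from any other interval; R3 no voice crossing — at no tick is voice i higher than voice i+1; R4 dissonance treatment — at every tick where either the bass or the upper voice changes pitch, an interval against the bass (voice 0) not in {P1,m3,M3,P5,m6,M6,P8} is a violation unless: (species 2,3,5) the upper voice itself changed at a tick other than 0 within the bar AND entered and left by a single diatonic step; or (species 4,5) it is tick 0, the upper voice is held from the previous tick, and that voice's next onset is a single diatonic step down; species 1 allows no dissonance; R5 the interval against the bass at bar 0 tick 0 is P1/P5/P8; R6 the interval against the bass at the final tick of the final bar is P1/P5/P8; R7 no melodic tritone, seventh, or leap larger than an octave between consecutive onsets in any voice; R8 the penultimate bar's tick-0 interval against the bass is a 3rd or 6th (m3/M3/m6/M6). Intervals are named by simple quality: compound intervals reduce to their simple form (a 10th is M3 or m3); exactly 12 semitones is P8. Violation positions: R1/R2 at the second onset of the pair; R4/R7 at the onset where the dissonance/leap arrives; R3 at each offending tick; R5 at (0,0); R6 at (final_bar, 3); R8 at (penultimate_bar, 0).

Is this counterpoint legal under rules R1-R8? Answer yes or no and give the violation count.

No (3 violations)

bar 0: v0=F3 v1=F4 (P8)
bar 1: v0=D3 v1=F3 (m3)
bar 2: v0=F3 v1=C4 (P5)
bar 3: v0=E3 v1=G3 (m3)
bar 4: v0=E3 v1=C4 (m6)
bar 5: v0=F3 v1=F4 (P8)
  R2 @ bar2.0: D3/B3 M6 -> F3/C4 P5 similar
  R2 @ bar5.0: E3/G3 m3 -> F3/F4 P8 similar
  R7 @ bar5.0: G3->F4 leap 10st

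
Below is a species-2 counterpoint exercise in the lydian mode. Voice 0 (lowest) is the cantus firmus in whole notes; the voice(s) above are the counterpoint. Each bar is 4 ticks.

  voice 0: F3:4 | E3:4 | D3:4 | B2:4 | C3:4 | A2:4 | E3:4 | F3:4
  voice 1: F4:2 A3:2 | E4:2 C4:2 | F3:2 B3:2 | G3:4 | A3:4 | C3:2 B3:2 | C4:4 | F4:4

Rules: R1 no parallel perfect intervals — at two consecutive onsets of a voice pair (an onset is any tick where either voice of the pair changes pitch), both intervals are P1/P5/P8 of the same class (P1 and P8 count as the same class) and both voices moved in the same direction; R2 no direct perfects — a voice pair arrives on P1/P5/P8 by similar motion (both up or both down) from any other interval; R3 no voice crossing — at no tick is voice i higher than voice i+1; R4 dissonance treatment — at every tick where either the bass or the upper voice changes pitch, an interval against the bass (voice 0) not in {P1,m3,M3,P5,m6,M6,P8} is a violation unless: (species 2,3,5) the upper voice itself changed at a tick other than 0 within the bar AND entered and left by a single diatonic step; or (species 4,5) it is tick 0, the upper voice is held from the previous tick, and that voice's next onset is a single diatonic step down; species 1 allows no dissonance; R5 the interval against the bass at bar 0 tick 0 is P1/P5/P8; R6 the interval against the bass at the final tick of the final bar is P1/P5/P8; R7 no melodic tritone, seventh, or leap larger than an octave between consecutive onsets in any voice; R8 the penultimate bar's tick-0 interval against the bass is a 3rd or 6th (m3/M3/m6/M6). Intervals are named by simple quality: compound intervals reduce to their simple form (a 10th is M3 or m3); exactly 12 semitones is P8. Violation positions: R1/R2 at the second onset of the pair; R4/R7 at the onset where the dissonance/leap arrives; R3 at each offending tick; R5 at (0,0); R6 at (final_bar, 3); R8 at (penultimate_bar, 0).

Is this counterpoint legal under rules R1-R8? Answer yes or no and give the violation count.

No (4 violations)

bar 0: v0=F3 v1=F4 (P8)
bar 1: v0=E3 v1=E4 (P8)
bar 2: v0=D3 v1=F3 (m3)
bar 3: v0=B2 v1=G3 (m6)
bar 4: v0=C3 v1=A3 (M6)
bar 5: v0=A2 v1=C3 (m3)
bar 6: v0=E3 v1=C4 (m6)
bar 7: v0=F3 v1=F4 (P8)
  R7 @ bar2.2: F3->B3 leap 6st
  R4 @ bar5.2: A2/B3 M2 untreated
  R7 @ bar5.2: C3->B3 leap 11st
  R2 @ bar7.0: E3/C4 m6 -> F3/F4 P8 similar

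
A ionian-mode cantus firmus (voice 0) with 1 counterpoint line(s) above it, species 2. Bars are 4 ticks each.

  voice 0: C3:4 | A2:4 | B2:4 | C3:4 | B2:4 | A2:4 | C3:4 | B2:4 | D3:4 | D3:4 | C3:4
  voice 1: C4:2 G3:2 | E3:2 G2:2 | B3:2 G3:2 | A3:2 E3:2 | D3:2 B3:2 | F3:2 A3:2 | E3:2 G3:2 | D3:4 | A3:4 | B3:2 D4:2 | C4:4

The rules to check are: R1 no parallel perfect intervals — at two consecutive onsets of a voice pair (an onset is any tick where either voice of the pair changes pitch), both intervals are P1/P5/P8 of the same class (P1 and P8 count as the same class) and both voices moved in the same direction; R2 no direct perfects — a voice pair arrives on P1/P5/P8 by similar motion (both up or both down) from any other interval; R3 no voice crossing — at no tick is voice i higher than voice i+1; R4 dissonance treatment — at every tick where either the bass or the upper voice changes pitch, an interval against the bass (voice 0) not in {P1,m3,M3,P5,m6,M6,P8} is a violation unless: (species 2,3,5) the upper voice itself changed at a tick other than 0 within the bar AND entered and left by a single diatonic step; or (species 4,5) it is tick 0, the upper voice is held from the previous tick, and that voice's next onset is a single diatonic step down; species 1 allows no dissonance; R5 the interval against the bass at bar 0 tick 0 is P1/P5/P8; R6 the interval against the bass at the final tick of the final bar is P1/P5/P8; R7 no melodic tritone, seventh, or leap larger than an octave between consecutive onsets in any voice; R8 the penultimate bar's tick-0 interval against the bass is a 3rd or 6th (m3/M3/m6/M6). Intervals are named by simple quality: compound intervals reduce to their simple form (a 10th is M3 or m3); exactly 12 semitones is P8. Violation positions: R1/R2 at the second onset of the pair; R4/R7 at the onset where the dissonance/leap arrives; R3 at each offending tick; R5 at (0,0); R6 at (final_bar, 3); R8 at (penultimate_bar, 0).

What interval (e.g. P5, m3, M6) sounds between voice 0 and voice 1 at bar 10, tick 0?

voice 0=C3 voice 1=C4 -> P8

P8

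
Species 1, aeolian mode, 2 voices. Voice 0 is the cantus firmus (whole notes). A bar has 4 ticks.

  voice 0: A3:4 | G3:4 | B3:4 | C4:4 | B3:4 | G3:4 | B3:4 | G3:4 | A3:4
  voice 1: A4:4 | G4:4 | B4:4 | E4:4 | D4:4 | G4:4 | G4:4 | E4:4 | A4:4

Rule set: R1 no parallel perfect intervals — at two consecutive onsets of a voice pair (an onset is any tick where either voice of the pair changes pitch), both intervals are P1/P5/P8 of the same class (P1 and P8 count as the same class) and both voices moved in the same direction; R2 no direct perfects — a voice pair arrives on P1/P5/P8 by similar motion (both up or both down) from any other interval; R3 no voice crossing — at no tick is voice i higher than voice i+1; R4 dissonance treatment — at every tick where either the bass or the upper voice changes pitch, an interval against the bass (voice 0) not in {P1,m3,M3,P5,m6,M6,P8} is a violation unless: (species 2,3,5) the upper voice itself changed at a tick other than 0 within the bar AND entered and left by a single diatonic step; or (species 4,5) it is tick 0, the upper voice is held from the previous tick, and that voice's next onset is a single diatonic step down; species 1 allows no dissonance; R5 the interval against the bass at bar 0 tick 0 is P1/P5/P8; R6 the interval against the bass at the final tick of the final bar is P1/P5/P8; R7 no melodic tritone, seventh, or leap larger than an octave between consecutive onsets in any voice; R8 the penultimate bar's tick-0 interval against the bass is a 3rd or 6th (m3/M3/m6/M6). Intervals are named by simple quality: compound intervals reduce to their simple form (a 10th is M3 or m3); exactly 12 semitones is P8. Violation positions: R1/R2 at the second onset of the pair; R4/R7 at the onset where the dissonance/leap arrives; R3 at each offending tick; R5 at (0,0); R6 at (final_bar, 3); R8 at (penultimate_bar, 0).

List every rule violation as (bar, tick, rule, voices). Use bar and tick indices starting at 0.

(1, 0, R1, (0, 1))
(2, 0, R1, (0, 1))
(8, 0, R2, (0, 1))

bar 0: v0=A3 v1=A4 downbeat P8
bar 1: v0=G3 v1=G4 downbeat P8
bar 2: v0=B3 v1=B4 downbeat P8
bar 3: v0=C4 v1=E4 downbeat M3
bar 4: v0=B3 v1=D4 downbeat m3
bar 5: v0=G3 v1=G4 downbeat P8
bar 6: v0=B3 v1=G4 downbeat m6
bar 7: v0=G3 v1=E4 downbeat M6
bar 8: v0=A3 v1=A4 downbeat P8
  -> R1 @ bar 1 tick 0 v(0, 1): A3/A4 P8 -> G3/G4 P8 similar
  -> R1 @ bar 2 tick 0 v(0, 1): G3/G4 P8 -> B3/B4 P8 similar
  -> R2 @ bar 8 tick 0 v(0, 1): G3/E4 M6 -> A3/A4 P8 similar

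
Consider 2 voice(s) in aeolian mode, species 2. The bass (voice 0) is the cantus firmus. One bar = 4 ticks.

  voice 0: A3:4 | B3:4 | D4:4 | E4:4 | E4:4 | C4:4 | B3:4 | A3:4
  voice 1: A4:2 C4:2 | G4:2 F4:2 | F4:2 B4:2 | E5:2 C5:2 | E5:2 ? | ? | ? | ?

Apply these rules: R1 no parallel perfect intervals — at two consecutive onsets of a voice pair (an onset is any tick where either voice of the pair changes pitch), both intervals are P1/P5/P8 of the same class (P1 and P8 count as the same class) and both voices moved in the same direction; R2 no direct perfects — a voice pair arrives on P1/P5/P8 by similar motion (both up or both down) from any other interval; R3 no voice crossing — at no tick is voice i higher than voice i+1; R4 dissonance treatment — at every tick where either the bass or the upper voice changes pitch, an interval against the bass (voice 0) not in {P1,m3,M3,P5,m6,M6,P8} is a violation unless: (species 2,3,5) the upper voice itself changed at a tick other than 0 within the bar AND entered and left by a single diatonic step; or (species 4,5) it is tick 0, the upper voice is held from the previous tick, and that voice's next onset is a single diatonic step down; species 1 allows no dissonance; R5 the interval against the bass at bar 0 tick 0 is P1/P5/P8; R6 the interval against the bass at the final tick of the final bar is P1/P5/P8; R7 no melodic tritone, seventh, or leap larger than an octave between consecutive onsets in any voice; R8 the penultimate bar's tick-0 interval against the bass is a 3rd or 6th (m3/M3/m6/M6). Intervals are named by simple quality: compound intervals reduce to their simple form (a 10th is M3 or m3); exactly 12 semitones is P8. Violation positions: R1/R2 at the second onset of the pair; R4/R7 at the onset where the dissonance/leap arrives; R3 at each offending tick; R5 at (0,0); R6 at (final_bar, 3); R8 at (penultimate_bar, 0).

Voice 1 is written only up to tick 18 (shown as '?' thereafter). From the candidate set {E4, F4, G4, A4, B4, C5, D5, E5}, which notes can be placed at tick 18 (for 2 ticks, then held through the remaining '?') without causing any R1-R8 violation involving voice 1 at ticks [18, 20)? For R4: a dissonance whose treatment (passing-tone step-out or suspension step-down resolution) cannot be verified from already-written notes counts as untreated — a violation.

{B4, C5, E4, E5, G4}

E4: legal
F4: violates R4,R7
G4: legal
A4: violates R4
B4: legal
C5: legal
D5: violates R4
E5: legal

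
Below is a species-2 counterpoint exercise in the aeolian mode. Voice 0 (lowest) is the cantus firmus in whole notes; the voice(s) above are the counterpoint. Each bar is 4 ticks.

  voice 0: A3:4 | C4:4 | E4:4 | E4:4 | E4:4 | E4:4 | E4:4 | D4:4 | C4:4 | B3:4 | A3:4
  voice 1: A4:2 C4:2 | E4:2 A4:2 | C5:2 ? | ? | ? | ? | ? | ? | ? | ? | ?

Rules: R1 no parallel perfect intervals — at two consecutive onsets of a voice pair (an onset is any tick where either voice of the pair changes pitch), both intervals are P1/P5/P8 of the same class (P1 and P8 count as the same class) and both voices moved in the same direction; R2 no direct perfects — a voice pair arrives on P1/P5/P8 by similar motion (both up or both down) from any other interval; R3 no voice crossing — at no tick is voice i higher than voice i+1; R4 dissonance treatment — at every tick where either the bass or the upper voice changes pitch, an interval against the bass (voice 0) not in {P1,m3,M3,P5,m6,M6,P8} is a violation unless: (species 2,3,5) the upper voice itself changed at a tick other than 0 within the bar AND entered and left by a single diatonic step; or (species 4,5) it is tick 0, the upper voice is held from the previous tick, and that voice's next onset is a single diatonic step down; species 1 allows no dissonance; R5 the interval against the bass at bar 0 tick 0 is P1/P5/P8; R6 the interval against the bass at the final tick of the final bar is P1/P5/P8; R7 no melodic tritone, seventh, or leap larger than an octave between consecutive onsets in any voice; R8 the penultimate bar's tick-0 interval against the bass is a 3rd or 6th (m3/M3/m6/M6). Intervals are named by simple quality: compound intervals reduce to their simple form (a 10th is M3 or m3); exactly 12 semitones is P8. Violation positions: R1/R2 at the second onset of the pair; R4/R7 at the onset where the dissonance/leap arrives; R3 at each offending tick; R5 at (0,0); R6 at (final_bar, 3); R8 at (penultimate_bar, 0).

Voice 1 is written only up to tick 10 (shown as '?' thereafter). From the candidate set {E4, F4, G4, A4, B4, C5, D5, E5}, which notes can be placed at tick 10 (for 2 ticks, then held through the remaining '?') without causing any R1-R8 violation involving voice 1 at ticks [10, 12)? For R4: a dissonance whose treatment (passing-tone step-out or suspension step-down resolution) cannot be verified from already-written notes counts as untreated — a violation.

{B4, C5, E4, E5, G4}

E4: legal
F4: violates R4
G4: legal
A4: violates R4
B4: legal
C5: legal
D5: violates R4
E5: legal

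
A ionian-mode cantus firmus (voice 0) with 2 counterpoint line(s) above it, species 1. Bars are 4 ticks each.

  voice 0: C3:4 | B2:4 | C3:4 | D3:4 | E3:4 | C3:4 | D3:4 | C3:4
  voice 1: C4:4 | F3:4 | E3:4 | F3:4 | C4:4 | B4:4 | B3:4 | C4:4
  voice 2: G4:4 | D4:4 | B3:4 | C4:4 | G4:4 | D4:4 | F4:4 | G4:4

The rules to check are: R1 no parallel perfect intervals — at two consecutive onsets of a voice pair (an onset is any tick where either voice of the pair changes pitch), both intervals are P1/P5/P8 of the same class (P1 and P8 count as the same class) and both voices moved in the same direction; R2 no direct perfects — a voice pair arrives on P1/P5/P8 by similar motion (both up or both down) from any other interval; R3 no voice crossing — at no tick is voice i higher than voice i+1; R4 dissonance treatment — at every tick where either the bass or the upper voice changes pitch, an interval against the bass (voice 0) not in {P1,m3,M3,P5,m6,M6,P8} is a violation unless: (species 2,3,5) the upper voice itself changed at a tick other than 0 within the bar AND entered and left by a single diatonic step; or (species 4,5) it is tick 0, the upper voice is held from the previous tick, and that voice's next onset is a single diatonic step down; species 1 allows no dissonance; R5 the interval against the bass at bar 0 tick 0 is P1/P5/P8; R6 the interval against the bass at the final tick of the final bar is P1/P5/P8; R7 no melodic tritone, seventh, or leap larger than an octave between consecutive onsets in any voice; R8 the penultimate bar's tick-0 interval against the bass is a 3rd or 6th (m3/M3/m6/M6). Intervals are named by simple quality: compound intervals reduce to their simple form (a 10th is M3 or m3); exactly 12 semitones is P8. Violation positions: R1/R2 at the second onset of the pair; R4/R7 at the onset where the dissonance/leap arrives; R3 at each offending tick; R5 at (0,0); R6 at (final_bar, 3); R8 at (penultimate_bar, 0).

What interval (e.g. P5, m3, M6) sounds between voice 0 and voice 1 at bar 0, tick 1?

P8

voice 0=C3 voice 1=C4 -> P8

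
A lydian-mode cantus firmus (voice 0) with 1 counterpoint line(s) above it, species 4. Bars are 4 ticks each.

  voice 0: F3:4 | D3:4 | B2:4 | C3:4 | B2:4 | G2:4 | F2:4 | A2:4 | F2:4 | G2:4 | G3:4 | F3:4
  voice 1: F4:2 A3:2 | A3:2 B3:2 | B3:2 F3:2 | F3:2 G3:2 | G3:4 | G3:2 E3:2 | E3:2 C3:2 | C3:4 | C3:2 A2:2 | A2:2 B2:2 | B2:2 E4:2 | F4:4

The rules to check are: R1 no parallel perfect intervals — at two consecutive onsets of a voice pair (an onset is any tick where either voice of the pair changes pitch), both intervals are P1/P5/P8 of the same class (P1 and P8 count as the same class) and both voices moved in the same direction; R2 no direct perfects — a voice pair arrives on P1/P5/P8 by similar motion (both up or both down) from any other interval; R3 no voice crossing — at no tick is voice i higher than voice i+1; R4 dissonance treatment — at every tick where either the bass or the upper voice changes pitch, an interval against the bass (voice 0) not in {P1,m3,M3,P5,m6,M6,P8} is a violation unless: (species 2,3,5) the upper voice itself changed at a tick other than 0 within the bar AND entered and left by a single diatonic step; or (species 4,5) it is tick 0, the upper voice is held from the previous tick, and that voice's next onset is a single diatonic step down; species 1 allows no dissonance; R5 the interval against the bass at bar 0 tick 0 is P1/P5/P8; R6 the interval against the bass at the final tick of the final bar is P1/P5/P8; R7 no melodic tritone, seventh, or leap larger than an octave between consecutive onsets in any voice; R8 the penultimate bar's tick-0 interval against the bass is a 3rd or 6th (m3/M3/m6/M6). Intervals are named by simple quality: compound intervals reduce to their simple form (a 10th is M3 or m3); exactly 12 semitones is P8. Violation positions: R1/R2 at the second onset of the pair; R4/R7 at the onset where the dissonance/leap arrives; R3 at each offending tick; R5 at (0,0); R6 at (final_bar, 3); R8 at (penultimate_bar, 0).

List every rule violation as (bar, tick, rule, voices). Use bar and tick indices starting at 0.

(2, 2, R4, (0, 1))
(2, 2, R7, (1,))
(3, 0, R4, (0, 1))
(6, 0, R4, (0, 1))
(9, 0, R4, (0, 1))
(10, 0, R3, (0, 1))
(10, 1, R3, (0, 1))
(10, 2, R7, (1,))

bar 0: v0=F3 v1=F4 downbeat P8
bar 1: v0=D3 v1=A3 downbeat P5
bar 2: v0=B2 v1=B3 downbeat P8
bar 3: v0=C3 v1=F3 downbeat P4
bar 4: v0=B2 v1=G3 downbeat m6
bar 5: v0=G2 v1=G3 downbeat P8
bar 6: v0=F2 v1=E3 downbeat M7
bar 7: v0=A2 v1=C3 downbeat m3
bar 8: v0=F2 v1=C3 downbeat P5
bar 9: v0=G2 v1=A2 downbeat M2
bar 10: v0=G3 v1=B2 downbeat m6
bar 11: v0=F3 v1=F4 downbeat P8
  -> R4 @ bar 2 tick 2 v(0, 1): B2/F3 TT untreated
  -> R7 @ bar 2 tick 2 v(1,): B3->F3 leap 6st
  -> R4 @ bar 3 tick 0 v(0, 1): C3/F3 P4 untreated
  -> R4 @ bar 6 tick 0 v(0, 1): F2/E3 M7 untreated
  -> R4 @ bar 9 tick 0 v(0, 1): G2/A2 M2 untreated
  -> R3 @ bar 10 tick 0 v(0, 1): G3 above B2
  -> R3 @ bar 10 tick 1 v(0, 1): G3 above B2
  -> R7 @ bar 10 tick 2 v(1,): B2->E4 leap 17st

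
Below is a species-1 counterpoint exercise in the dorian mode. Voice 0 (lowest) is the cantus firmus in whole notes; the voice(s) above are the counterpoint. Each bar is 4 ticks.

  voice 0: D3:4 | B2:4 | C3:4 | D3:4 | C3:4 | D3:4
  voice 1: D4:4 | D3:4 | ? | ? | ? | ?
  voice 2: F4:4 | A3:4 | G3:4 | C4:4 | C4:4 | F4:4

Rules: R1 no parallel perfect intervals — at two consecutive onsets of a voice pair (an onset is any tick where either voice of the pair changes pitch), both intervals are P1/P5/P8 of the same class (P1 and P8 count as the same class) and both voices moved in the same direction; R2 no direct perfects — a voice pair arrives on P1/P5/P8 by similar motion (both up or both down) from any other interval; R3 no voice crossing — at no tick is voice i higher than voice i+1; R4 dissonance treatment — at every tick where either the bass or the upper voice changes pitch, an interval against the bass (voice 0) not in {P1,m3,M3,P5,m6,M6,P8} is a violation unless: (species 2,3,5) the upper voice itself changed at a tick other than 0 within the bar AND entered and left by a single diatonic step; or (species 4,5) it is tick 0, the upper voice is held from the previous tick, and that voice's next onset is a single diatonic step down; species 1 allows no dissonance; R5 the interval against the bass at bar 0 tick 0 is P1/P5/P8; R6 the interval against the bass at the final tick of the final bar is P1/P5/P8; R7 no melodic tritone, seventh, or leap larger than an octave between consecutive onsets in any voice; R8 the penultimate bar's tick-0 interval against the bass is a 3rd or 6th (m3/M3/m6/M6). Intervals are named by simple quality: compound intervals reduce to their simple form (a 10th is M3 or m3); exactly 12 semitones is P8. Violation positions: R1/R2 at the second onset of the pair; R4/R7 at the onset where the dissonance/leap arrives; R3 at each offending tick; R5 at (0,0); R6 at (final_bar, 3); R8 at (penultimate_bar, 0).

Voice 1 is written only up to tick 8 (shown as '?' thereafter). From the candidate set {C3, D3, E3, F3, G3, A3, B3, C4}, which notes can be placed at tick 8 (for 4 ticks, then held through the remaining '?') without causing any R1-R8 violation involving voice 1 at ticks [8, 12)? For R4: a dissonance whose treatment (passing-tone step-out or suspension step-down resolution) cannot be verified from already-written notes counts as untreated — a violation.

C3: violates R1
D3: violates R4
E3: legal
F3: violates R4
G3: violates R2
A3: violates R3
B3: violates R3,R4
C4: violates R2,R3,R7

{E3}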